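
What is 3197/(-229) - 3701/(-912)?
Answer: -2068135/208848 ≈ -9.9026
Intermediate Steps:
3197/(-229) - 3701/(-912) = 3197*(-1/229) - 3701*(-1/912) = -3197/229 + 3701/912 = -2068135/208848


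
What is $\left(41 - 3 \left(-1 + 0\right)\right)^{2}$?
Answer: $1936$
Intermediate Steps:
$\left(41 - 3 \left(-1 + 0\right)\right)^{2} = \left(41 - -3\right)^{2} = \left(41 + 3\right)^{2} = 44^{2} = 1936$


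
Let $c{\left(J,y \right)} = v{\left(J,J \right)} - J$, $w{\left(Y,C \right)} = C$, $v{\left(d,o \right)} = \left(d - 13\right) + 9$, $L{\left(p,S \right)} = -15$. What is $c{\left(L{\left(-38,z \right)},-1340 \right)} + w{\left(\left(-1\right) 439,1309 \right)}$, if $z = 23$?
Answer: $1305$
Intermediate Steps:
$v{\left(d,o \right)} = -4 + d$ ($v{\left(d,o \right)} = \left(-13 + d\right) + 9 = -4 + d$)
$c{\left(J,y \right)} = -4$ ($c{\left(J,y \right)} = \left(-4 + J\right) - J = -4$)
$c{\left(L{\left(-38,z \right)},-1340 \right)} + w{\left(\left(-1\right) 439,1309 \right)} = -4 + 1309 = 1305$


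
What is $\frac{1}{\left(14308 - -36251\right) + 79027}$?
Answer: $\frac{1}{129586} \approx 7.7169 \cdot 10^{-6}$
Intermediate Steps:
$\frac{1}{\left(14308 - -36251\right) + 79027} = \frac{1}{\left(14308 + 36251\right) + 79027} = \frac{1}{50559 + 79027} = \frac{1}{129586}$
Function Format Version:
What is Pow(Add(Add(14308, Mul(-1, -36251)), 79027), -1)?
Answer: Rational(1, 129586) ≈ 7.7169e-6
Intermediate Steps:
Pow(Add(Add(14308, Mul(-1, -36251)), 79027), -1) = Pow(Add(Add(14308, 36251), 79027), -1) = Pow(Add(50559, 79027), -1) = Pow(129586, -1) = Rational(1, 129586)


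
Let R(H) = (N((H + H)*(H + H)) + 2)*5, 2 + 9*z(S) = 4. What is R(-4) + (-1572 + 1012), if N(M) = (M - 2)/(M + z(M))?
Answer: -157555/289 ≈ -545.17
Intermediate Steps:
z(S) = 2/9 (z(S) = -2/9 + (⅑)*4 = -2/9 + 4/9 = 2/9)
N(M) = (-2 + M)/(2/9 + M) (N(M) = (M - 2)/(M + 2/9) = (-2 + M)/(2/9 + M))
R(H) = 10 + 45*(-2 + 4*H²)/(2 + 36*H²) (R(H) = (9*(-2 + (H + H)*(H + H))/(2 + 9*((H + H)*(H + H))) + 2)*5 = (9*(-2 + (2*H)*(2*H))/(2 + 9*((2*H)*(2*H))) + 2)*5 = (9*(-2 + 4*H²)/(2 + 9*(4*H²)) + 2)*5 = (9*(-2 + 4*H²)/(2 + 36*H²) + 2)*5 = (2 + 9*(-2 + 4*H²)/(2 + 36*H²))*5 = 10 + 45*(-2 + 4*H²)/(2 + 36*H²))
R(-4) + (-1572 + 1012) = 5*(-7 + 54*(-4)²)/(1 + 18*(-4)²) + (-1572 + 1012) = 5*(-7 + 54*16)/(1 + 18*16) - 560 = 5*(-7 + 864)/(1 + 288) - 560 = 5*857/289 - 560 = 5*(1/289)*857 - 560 = 4285/289 - 560 = -157555/289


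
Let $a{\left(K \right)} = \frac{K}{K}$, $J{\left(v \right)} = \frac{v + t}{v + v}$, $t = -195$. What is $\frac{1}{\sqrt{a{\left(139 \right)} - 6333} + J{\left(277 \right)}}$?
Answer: $\frac{11357}{485849709} - \frac{153458 i \sqrt{1583}}{485849709} \approx 2.3376 \cdot 10^{-5} - 0.012567 i$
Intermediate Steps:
$J{\left(v \right)} = \frac{-195 + v}{2 v}$ ($J{\left(v \right)} = \frac{v - 195}{v + v} = \frac{-195 + v}{2 v}$)
$a{\left(K \right)} = 1$
$\frac{1}{\sqrt{a{\left(139 \right)} - 6333} + J{\left(277 \right)}} = \frac{1}{\sqrt{1 - 6333} + \frac{-195 + 277}{2 \cdot 277}} = \frac{1}{\sqrt{-6332} + \frac{1}{2} \cdot \frac{1}{277} \cdot 82} = \frac{1}{2 i \sqrt{1583} + \frac{41}{277}} = \frac{1}{\frac{41}{277} + 2 i \sqrt{1583}}$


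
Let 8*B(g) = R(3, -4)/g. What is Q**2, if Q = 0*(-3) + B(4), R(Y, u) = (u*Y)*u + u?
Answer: 121/64 ≈ 1.8906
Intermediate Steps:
R(Y, u) = u + Y*u**2 (R(Y, u) = (Y*u)*u + u = Y*u**2 + u = u + Y*u**2)
B(g) = 11/(2*g) (B(g) = ((-4*(1 + 3*(-4)))/g)/8 = ((-4*(1 - 12))/g)/8 = ((-4*(-11))/g)/8 = (44/g)/8 = 11/(2*g))
Q = 11/8 (Q = 0*(-3) + (11/2)/4 = 0 + (11/2)*(1/4) = 0 + 11/8 = 11/8 ≈ 1.3750)
Q**2 = (11/8)**2 = 121/64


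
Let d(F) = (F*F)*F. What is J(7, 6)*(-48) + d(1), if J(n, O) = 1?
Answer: -47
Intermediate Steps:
d(F) = F³ (d(F) = F²*F = F³)
J(7, 6)*(-48) + d(1) = 1*(-48) + 1³ = -48 + 1 = -47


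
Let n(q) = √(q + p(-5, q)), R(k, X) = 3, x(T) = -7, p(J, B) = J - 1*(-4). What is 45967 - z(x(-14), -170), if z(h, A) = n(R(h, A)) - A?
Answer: 45797 - √2 ≈ 45796.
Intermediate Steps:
p(J, B) = 4 + J (p(J, B) = J + 4 = 4 + J)
n(q) = √(-1 + q) (n(q) = √(q + (4 - 5)) = √(q - 1) = √(-1 + q))
z(h, A) = √2 - A (z(h, A) = √(-1 + 3) - A = √2 - A)
45967 - z(x(-14), -170) = 45967 - (√2 - 1*(-170)) = 45967 - (√2 + 170) = 45967 - (170 + √2) = 45967 + (-170 - √2) = 45797 - √2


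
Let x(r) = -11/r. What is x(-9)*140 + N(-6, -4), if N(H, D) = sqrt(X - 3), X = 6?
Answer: 1540/9 + sqrt(3) ≈ 172.84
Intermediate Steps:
N(H, D) = sqrt(3) (N(H, D) = sqrt(6 - 3) = sqrt(3))
x(-9)*140 + N(-6, -4) = -11/(-9)*140 + sqrt(3) = -11*(-1/9)*140 + sqrt(3) = (11/9)*140 + sqrt(3) = 1540/9 + sqrt(3)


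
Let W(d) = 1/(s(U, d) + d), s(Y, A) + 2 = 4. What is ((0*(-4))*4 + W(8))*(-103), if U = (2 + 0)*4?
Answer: -103/10 ≈ -10.300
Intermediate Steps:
U = 8 (U = 2*4 = 8)
s(Y, A) = 2 (s(Y, A) = -2 + 4 = 2)
W(d) = 1/(2 + d)
((0*(-4))*4 + W(8))*(-103) = ((0*(-4))*4 + 1/(2 + 8))*(-103) = (0*4 + 1/10)*(-103) = (0 + 1/10)*(-103) = (1/10)*(-103) = -103/10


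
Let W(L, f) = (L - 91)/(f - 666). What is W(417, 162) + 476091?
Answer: 119974769/252 ≈ 4.7609e+5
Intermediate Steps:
W(L, f) = (-91 + L)/(-666 + f)
W(417, 162) + 476091 = (-91 + 417)/(-666 + 162) + 476091 = 326/(-504) + 476091 = -1/504*326 + 476091 = -163/252 + 476091 = 119974769/252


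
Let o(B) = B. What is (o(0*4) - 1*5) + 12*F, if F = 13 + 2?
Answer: 175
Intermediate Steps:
F = 15
(o(0*4) - 1*5) + 12*F = (0*4 - 1*5) + 12*15 = (0 - 5) + 180 = -5 + 180 = 175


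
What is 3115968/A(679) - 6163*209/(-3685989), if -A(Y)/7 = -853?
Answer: 11493114820409/22009040319 ≈ 522.20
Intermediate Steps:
A(Y) = 5971 (A(Y) = -7*(-853) = 5971)
3115968/A(679) - 6163*209/(-3685989) = 3115968/5971 - 6163*209/(-3685989) = 3115968*(1/5971) - 1288067*(-1/3685989) = 3115968/5971 + 1288067/3685989 = 11493114820409/22009040319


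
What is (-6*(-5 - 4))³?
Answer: 157464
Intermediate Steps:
(-6*(-5 - 4))³ = (-6*(-9))³ = 54³ = 157464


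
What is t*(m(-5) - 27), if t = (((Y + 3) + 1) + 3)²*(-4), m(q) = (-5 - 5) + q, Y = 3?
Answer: 16800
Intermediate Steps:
m(q) = -10 + q
t = -400 (t = (((3 + 3) + 1) + 3)²*(-4) = ((6 + 1) + 3)²*(-4) = (7 + 3)²*(-4) = 10²*(-4) = 100*(-4) = -400)
t*(m(-5) - 27) = -400*((-10 - 5) - 27) = -400*(-15 - 27) = -400*(-42) = 16800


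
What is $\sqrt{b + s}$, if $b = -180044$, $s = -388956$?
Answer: $10 i \sqrt{5690} \approx 754.32 i$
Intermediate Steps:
$\sqrt{b + s} = \sqrt{-180044 - 388956} = \sqrt{-569000} = 10 i \sqrt{5690}$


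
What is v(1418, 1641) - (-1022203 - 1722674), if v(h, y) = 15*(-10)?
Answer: 2744727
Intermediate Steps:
v(h, y) = -150
v(1418, 1641) - (-1022203 - 1722674) = -150 - (-1022203 - 1722674) = -150 - 1*(-2744877) = -150 + 2744877 = 2744727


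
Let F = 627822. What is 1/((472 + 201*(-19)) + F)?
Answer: 1/624475 ≈ 1.6013e-6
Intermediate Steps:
1/((472 + 201*(-19)) + F) = 1/((472 + 201*(-19)) + 627822) = 1/((472 - 3819) + 627822) = 1/(-3347 + 627822) = 1/624475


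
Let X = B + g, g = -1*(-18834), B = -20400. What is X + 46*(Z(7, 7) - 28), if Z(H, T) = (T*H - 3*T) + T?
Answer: -1244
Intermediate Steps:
g = 18834
Z(H, T) = -2*T + H*T (Z(H, T) = (H*T - 3*T) + T = (-3*T + H*T) + T = -2*T + H*T)
X = -1566 (X = -20400 + 18834 = -1566)
X + 46*(Z(7, 7) - 28) = -1566 + 46*(7*(-2 + 7) - 28) = -1566 + 46*(7*5 - 28) = -1566 + 46*(35 - 28) = -1566 + 46*7 = -1566 + 322 = -1244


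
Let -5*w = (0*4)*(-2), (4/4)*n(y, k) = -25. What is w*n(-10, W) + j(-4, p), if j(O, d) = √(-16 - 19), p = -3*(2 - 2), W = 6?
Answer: I*√35 ≈ 5.9161*I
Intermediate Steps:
p = 0 (p = -3*0 = 0)
n(y, k) = -25
j(O, d) = I*√35 (j(O, d) = √(-35) = I*√35)
w = 0 (w = -0*4*(-2)/5 = -0*(-2) = -⅕*0 = 0)
w*n(-10, W) + j(-4, p) = 0*(-25) + I*√35 = 0 + I*√35 = I*√35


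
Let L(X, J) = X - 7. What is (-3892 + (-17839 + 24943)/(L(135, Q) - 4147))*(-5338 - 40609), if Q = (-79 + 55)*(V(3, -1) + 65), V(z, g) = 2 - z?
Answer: 719026992244/4019 ≈ 1.7891e+8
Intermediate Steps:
Q = -1536 (Q = (-79 + 55)*((2 - 1*3) + 65) = -24*((2 - 3) + 65) = -24*(-1 + 65) = -24*64 = -1536)
L(X, J) = -7 + X
(-3892 + (-17839 + 24943)/(L(135, Q) - 4147))*(-5338 - 40609) = (-3892 + (-17839 + 24943)/((-7 + 135) - 4147))*(-5338 - 40609) = (-3892 + 7104/(128 - 4147))*(-45947) = (-3892 + 7104/(-4019))*(-45947) = (-3892 + 7104*(-1/4019))*(-45947) = (-3892 - 7104/4019)*(-45947) = -15649052/4019*(-45947) = 719026992244/4019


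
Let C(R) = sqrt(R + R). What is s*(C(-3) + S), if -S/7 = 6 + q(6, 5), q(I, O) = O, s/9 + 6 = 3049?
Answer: -2108799 + 27387*I*sqrt(6) ≈ -2.1088e+6 + 67084.0*I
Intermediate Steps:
s = 27387 (s = -54 + 9*3049 = -54 + 27441 = 27387)
C(R) = sqrt(2)*sqrt(R) (C(R) = sqrt(2*R) = sqrt(2)*sqrt(R))
S = -77 (S = -7*(6 + 5) = -7*11 = -77)
s*(C(-3) + S) = 27387*(sqrt(2)*sqrt(-3) - 77) = 27387*(sqrt(2)*(I*sqrt(3)) - 77) = 27387*(I*sqrt(6) - 77) = 27387*(-77 + I*sqrt(6)) = -2108799 + 27387*I*sqrt(6)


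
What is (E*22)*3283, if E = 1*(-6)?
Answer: -433356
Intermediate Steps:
E = -6
(E*22)*3283 = -6*22*3283 = -132*3283 = -433356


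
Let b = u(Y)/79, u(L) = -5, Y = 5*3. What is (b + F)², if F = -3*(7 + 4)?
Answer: 6822544/6241 ≈ 1093.2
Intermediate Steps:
Y = 15
F = -33 (F = -3*11 = -33)
b = -5/79 ≈ -0.063291
(b + F)² = (-5/79 - 33)² = (-2612/79)² = 6822544/6241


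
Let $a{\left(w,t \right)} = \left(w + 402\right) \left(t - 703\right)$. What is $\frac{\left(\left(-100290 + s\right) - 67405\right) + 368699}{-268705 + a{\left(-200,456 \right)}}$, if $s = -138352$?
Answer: $- \frac{62652}{318599} \approx -0.19665$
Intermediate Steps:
$a{\left(w,t \right)} = \left(-703 + t\right) \left(402 + w\right)$ ($a{\left(w,t \right)} = \left(402 + w\right) \left(-703 + t\right) = \left(-703 + t\right) \left(402 + w\right)$)
$\frac{\left(\left(-100290 + s\right) - 67405\right) + 368699}{-268705 + a{\left(-200,456 \right)}} = \frac{\left(\left(-100290 - 138352\right) - 67405\right) + 368699}{-268705 + \left(-282606 - -140600 + 402 \cdot 456 + 456 \left(-200\right)\right)} = \frac{\left(-238642 - 67405\right) + 368699}{-268705 + \left(-282606 + 140600 + 183312 - 91200\right)} = \frac{-306047 + 368699}{-268705 - 49894} = \frac{62652}{-318599} = 62652 \left(- \frac{1}{318599}\right) = - \frac{62652}{318599}$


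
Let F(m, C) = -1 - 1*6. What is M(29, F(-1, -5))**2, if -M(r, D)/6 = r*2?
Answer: 121104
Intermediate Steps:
F(m, C) = -7 (F(m, C) = -1 - 6 = -7)
M(r, D) = -12*r (M(r, D) = -6*r*2 = -12*r)
M(29, F(-1, -5))**2 = (-12*29)**2 = (-348)**2 = 121104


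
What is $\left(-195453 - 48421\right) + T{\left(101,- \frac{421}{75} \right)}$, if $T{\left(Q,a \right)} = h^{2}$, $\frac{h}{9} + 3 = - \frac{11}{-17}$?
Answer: $- \frac{70349986}{289} \approx -2.4343 \cdot 10^{5}$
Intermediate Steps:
$h = - \frac{360}{17}$ ($h = -27 + 9 \left(- \frac{11}{-17}\right) = -27 + 9 \left(\left(-11\right) \left(- \frac{1}{17}\right)\right) = -27 + 9 \cdot \frac{11}{17} = -27 + \frac{99}{17} = - \frac{360}{17} \approx -21.176$)
$T{\left(Q,a \right)} = \frac{129600}{289}$ ($T{\left(Q,a \right)} = \left(- \frac{360}{17}\right)^{2} = \frac{129600}{289}$)
$\left(-195453 - 48421\right) + T{\left(101,- \frac{421}{75} \right)} = \left(-195453 - 48421\right) + \frac{129600}{289} = -243874 + \frac{129600}{289} = - \frac{70349986}{289}$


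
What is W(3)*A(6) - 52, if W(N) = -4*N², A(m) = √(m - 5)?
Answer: -88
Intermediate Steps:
A(m) = √(-5 + m)
W(3)*A(6) - 52 = (-4*3²)*√(-5 + 6) - 52 = (-4*9)*√1 - 52 = -36*1 - 52 = -36 - 52 = -88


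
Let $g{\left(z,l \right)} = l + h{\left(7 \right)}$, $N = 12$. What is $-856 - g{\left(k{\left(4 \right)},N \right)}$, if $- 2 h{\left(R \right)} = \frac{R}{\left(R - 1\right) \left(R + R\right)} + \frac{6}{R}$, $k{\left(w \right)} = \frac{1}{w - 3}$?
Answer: $- \frac{145745}{168} \approx -867.53$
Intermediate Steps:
$k{\left(w \right)} = \frac{1}{-3 + w}$
$h{\left(R \right)} = - \frac{3}{R} - \frac{1}{4 \left(-1 + R\right)}$ ($h{\left(R \right)} = - \frac{\frac{R}{\left(R - 1\right) \left(R + R\right)} + \frac{6}{R}}{2} = - \frac{\frac{R}{\left(-1 + R\right) 2 R} + \frac{6}{R}}{2} = - \frac{\frac{R}{2 R \left(-1 + R\right)} + \frac{6}{R}}{2} = - \frac{R \frac{1}{2 R \left(-1 + R\right)} + \frac{6}{R}}{2} = - \frac{\frac{1}{2 \left(-1 + R\right)} + \frac{6}{R}}{2} = - \frac{3}{R} - \frac{1}{4 \left(-1 + R\right)}$)
$g{\left(z,l \right)} = - \frac{79}{168} + l$ ($g{\left(z,l \right)} = l + \frac{12 - 91}{4 \cdot 7 \left(-1 + 7\right)} = l + \frac{1}{4} \cdot \frac{1}{7} \cdot \frac{1}{6} \left(12 - 91\right) = l + \frac{1}{4} \cdot \frac{1}{7} \cdot \frac{1}{6} \left(-79\right) = l - \frac{79}{168} = - \frac{79}{168} + l$)
$-856 - g{\left(k{\left(4 \right)},N \right)} = -856 - \left(- \frac{79}{168} + 12\right) = -856 - \frac{1937}{168} = - \frac{145745}{168}$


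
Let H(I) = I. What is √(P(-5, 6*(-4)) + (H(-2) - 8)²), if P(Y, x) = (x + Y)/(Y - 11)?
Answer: 3*√181/4 ≈ 10.090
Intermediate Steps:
P(Y, x) = (Y + x)/(-11 + Y)
√(P(-5, 6*(-4)) + (H(-2) - 8)²) = √((-5 + 6*(-4))/(-11 - 5) + (-2 - 8)²) = √((-5 - 24)/(-16) + (-10)²) = √(-1/16*(-29) + 100) = √(29/16 + 100) = √(1629/16) = 3*√181/4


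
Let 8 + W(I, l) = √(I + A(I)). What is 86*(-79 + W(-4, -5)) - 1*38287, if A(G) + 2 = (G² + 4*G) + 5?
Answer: -45769 + 86*I ≈ -45769.0 + 86.0*I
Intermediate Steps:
A(G) = 3 + G² + 4*G (A(G) = -2 + ((G² + 4*G) + 5) = -2 + (5 + G² + 4*G) = 3 + G² + 4*G)
W(I, l) = -8 + √(3 + I² + 5*I) (W(I, l) = -8 + √(I + (3 + I² + 4*I)) = -8 + √(3 + I² + 5*I))
86*(-79 + W(-4, -5)) - 1*38287 = 86*(-79 + (-8 + √(3 + (-4)² + 5*(-4)))) - 1*38287 = 86*(-79 + (-8 + √(3 + 16 - 20))) - 38287 = 86*(-79 + (-8 + √(-1))) - 38287 = 86*(-79 + (-8 + I)) - 38287 = 86*(-87 + I) - 38287 = (-7482 + 86*I) - 38287 = -45769 + 86*I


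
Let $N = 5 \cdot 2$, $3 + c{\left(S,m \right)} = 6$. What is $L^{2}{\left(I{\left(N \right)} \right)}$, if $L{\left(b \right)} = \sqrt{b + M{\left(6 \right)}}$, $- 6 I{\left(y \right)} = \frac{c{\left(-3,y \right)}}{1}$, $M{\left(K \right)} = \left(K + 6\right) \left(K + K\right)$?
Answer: $\frac{287}{2} \approx 143.5$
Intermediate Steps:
$c{\left(S,m \right)} = 3$ ($c{\left(S,m \right)} = -3 + 6 = 3$)
$M{\left(K \right)} = 2 K \left(6 + K\right)$ ($M{\left(K \right)} = \left(6 + K\right) 2 K = 2 K \left(6 + K\right)$)
$N = 10$
$I{\left(y \right)} = - \frac{1}{2}$ ($I{\left(y \right)} = - \frac{3 \cdot 1^{-1}}{6} = - \frac{3 \cdot 1}{6} = \left(- \frac{1}{6}\right) 3 = - \frac{1}{2}$)
$L{\left(b \right)} = \sqrt{144 + b}$ ($L{\left(b \right)} = \sqrt{b + 2 \cdot 6 \left(6 + 6\right)} = \sqrt{b + 2 \cdot 6 \cdot 12} = \sqrt{b + 144} = \sqrt{144 + b}$)
$L^{2}{\left(I{\left(N \right)} \right)} = \left(\sqrt{144 - \frac{1}{2}}\right)^{2} = \left(\sqrt{\frac{287}{2}}\right)^{2} = \left(\frac{\sqrt{574}}{2}\right)^{2} = \frac{287}{2}$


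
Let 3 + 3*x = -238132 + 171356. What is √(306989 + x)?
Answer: 2*√640641/3 ≈ 533.60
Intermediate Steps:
x = -66779/3 (x = -1 + (-238132 + 171356)/3 = -1 + (⅓)*(-66776) = -1 - 66776/3 = -66779/3 ≈ -22260.)
√(306989 + x) = √(306989 - 66779/3) = √(854188/3) = 2*√640641/3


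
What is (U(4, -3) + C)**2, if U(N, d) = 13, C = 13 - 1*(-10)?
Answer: 1296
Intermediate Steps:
C = 23 (C = 13 + 10 = 23)
(U(4, -3) + C)**2 = (13 + 23)**2 = 36**2 = 1296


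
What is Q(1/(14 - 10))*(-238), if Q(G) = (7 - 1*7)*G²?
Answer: 0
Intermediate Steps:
Q(G) = 0 (Q(G) = (7 - 7)*G² = 0*G² = 0)
Q(1/(14 - 10))*(-238) = 0*(-238) = 0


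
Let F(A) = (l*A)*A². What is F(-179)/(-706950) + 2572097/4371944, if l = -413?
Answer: -5176991789854729/1545372905400 ≈ -3350.0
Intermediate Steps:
F(A) = -413*A³ (F(A) = (-413*A)*A² = -413*A³)
F(-179)/(-706950) + 2572097/4371944 = -413*(-179)³/(-706950) + 2572097/4371944 = -413*(-5735339)*(-1/706950) + 2572097*(1/4371944) = 2368695007*(-1/706950) + 2572097/4371944 = -2368695007/706950 + 2572097/4371944 = -5176991789854729/1545372905400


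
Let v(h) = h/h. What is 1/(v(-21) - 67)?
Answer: -1/66 ≈ -0.015152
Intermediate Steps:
v(h) = 1
1/(v(-21) - 67) = 1/(1 - 67) = 1/(-66) = -1/66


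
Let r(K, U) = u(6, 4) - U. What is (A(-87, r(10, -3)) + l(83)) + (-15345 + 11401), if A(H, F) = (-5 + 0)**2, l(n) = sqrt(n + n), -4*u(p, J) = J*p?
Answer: -3919 + sqrt(166) ≈ -3906.1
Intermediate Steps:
u(p, J) = -J*p/4
r(K, U) = -6 - U (r(K, U) = -1/4*4*6 - U = -6 - U)
l(n) = sqrt(2)*sqrt(n) (l(n) = sqrt(2*n) = sqrt(2)*sqrt(n))
A(H, F) = 25 (A(H, F) = (-5)**2 = 25)
(A(-87, r(10, -3)) + l(83)) + (-15345 + 11401) = (25 + sqrt(2)*sqrt(83)) + (-15345 + 11401) = (25 + sqrt(166)) - 3944 = -3919 + sqrt(166)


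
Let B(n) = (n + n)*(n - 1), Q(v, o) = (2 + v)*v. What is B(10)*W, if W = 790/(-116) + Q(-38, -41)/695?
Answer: -3513258/4031 ≈ -871.56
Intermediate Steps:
Q(v, o) = v*(2 + v)
B(n) = 2*n*(-1 + n) (B(n) = (2*n)*(-1 + n) = 2*n*(-1 + n))
W = -195181/40310 (W = 790/(-116) - 38*(2 - 38)/695 = 790*(-1/116) - 38*(-36)*(1/695) = -395/58 + 1368*(1/695) = -395/58 + 1368/695 = -195181/40310 ≈ -4.8420)
B(10)*W = (2*10*(-1 + 10))*(-195181/40310) = (2*10*9)*(-195181/40310) = 180*(-195181/40310) = -3513258/4031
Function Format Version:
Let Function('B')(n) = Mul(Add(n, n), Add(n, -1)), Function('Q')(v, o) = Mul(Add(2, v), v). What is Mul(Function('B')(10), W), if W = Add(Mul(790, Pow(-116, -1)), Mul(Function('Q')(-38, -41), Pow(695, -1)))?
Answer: Rational(-3513258, 4031) ≈ -871.56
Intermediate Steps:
Function('Q')(v, o) = Mul(v, Add(2, v))
Function('B')(n) = Mul(2, n, Add(-1, n)) (Function('B')(n) = Mul(Mul(2, n), Add(-1, n)) = Mul(2, n, Add(-1, n)))
W = Rational(-195181, 40310) (W = Add(Mul(790, Pow(-116, -1)), Mul(Mul(-38, Add(2, -38)), Pow(695, -1))) = Add(Mul(790, Rational(-1, 116)), Mul(Mul(-38, -36), Rational(1, 695))) = Add(Rational(-395, 58), Mul(1368, Rational(1, 695))) = Add(Rational(-395, 58), Rational(1368, 695)) = Rational(-195181, 40310) ≈ -4.8420)
Mul(Function('B')(10), W) = Mul(Mul(2, 10, Add(-1, 10)), Rational(-195181, 40310)) = Mul(Mul(2, 10, 9), Rational(-195181, 40310)) = Mul(180, Rational(-195181, 40310)) = Rational(-3513258, 4031)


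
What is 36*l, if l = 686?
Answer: 24696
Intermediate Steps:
36*l = 36*686 = 24696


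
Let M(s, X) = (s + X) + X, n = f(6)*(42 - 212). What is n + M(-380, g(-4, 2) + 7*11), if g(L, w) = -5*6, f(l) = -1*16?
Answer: 2434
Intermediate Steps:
f(l) = -16
g(L, w) = -30
n = 2720 (n = -16*(42 - 212) = -16*(-170) = 2720)
M(s, X) = s + 2*X (M(s, X) = (X + s) + X = s + 2*X)
n + M(-380, g(-4, 2) + 7*11) = 2720 + (-380 + 2*(-30 + 7*11)) = 2720 + (-380 + 2*(-30 + 77)) = 2720 + (-380 + 2*47) = 2720 + (-380 + 94) = 2720 - 286 = 2434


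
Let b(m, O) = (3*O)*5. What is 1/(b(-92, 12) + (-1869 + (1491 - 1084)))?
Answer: -1/1282 ≈ -0.00078003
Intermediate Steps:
b(m, O) = 15*O
1/(b(-92, 12) + (-1869 + (1491 - 1084))) = 1/(15*12 + (-1869 + (1491 - 1084))) = 1/(180 + (-1869 + 407)) = 1/(180 - 1462) = 1/(-1282) = -1/1282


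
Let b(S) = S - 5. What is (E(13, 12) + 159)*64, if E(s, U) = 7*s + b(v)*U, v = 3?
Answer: 14464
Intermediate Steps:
b(S) = -5 + S
E(s, U) = -2*U + 7*s (E(s, U) = 7*s + (-5 + 3)*U = 7*s - 2*U = -2*U + 7*s)
(E(13, 12) + 159)*64 = ((-2*12 + 7*13) + 159)*64 = ((-24 + 91) + 159)*64 = (67 + 159)*64 = 226*64 = 14464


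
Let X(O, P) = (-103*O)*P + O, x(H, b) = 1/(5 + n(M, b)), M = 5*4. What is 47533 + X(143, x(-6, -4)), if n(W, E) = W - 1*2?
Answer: 1081819/23 ≈ 47036.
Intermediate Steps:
M = 20
n(W, E) = -2 + W (n(W, E) = W - 2 = -2 + W)
x(H, b) = 1/23 (x(H, b) = 1/(5 + (-2 + 20)) = 1/(5 + 18) = 1/23)
X(O, P) = O - 103*O*P (X(O, P) = -103*O*P + O = O - 103*O*P)
47533 + X(143, x(-6, -4)) = 47533 + 143*(1 - 103*1/23) = 47533 + 143*(1 - 103/23) = 47533 + 143*(-80/23) = 47533 - 11440/23 = 1081819/23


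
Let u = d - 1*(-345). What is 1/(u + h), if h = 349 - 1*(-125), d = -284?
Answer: 1/535 ≈ 0.0018692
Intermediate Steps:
u = 61 (u = -284 - 1*(-345) = -284 + 345 = 61)
h = 474 (h = 349 + 125 = 474)
1/(u + h) = 1/(61 + 474) = 1/535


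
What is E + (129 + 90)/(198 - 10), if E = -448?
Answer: -84005/188 ≈ -446.83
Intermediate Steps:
E + (129 + 90)/(198 - 10) = -448 + (129 + 90)/(198 - 10) = -448 + 219/188 = -84005/188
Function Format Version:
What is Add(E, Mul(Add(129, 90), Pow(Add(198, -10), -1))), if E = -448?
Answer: Rational(-84005, 188) ≈ -446.83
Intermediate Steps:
Add(E, Mul(Add(129, 90), Pow(Add(198, -10), -1))) = Add(-448, Mul(Add(129, 90), Pow(Add(198, -10), -1))) = Add(-448, Mul(219, Pow(188, -1))) = Add(-448, Mul(219, Rational(1, 188))) = Add(-448, Rational(219, 188)) = Rational(-84005, 188)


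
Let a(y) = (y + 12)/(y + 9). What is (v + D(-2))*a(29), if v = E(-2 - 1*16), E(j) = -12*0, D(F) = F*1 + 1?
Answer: -41/38 ≈ -1.0789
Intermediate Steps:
D(F) = 1 + F (D(F) = F + 1 = 1 + F)
E(j) = 0
v = 0
a(y) = (12 + y)/(9 + y)
(v + D(-2))*a(29) = (0 + (1 - 2))*((12 + 29)/(9 + 29)) = (0 - 1)*(41/38) = -41/38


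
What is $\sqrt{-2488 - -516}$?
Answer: $2 i \sqrt{493} \approx 44.407 i$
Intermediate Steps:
$\sqrt{-2488 - -516} = \sqrt{-2488 + \left(-900 + 1416\right)} = \sqrt{-2488 + 516} = \sqrt{-1972} = 2 i \sqrt{493}$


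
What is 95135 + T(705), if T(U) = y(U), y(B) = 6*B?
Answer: 99365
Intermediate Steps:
T(U) = 6*U
95135 + T(705) = 95135 + 6*705 = 95135 + 4230 = 99365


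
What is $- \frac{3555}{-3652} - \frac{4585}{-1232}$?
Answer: $\frac{6235}{1328} \approx 4.695$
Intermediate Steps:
$- \frac{3555}{-3652} - \frac{4585}{-1232} = \left(-3555\right) \left(- \frac{1}{3652}\right) - - \frac{655}{176} = \frac{3555}{3652} + \frac{655}{176} = \frac{6235}{1328}$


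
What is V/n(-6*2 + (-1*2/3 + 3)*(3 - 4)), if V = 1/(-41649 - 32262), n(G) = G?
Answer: 1/1059391 ≈ 9.4394e-7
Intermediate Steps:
V = -1/73911 (V = 1/(-73911) = -1/73911 ≈ -1.3530e-5)
V/n(-6*2 + (-1*2/3 + 3)*(3 - 4)) = -1/(73911*(-6*2 + (-1*2/3 + 3)*(3 - 4))) = -1/(73911*(-12 + (-2*1/3 + 3)*(-1))) = -1/(73911*(-12 + (-2/3 + 3)*(-1))) = -1/(73911*(-12 + (7/3)*(-1))) = -1/(73911*(-12 - 7/3)) = -1/(73911*(-43/3)) = -1/73911*(-3/43) = 1/1059391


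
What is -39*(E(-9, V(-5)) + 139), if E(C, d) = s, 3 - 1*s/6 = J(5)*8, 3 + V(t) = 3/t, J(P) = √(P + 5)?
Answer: -6123 + 1872*√10 ≈ -203.22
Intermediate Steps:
J(P) = √(5 + P)
V(t) = -3 + 3/t
s = 18 - 48*√10 (s = 18 - 6*√(5 + 5)*8 = 18 - 6*√10*8 = 18 - 48*√10 ≈ -133.79)
E(C, d) = 18 - 48*√10
-39*(E(-9, V(-5)) + 139) = -39*((18 - 48*√10) + 139) = -39*(157 - 48*√10) = -6123 + 1872*√10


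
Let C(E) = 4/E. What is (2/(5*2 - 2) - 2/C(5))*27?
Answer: -243/4 ≈ -60.750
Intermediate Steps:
(2/(5*2 - 2) - 2/C(5))*27 = (2/(5*2 - 2) - 2/(4/5))*27 = (2/(10 - 2) - 2/(4*(1/5)))*27 = (2/8 - 2/4/5)*27 = (2*(1/8) - 2*5/4)*27 = (1/4 - 5/2)*27 = -9/4*27 = -243/4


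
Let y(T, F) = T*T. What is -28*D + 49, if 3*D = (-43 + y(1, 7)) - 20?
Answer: 1883/3 ≈ 627.67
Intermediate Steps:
y(T, F) = T²
D = -62/3 (D = ((-43 + 1²) - 20)/3 = ((-43 + 1) - 20)/3 = (-42 - 20)/3 = (⅓)*(-62) = -62/3 ≈ -20.667)
-28*D + 49 = -28*(-62/3) + 49 = 1736/3 + 49 = 1883/3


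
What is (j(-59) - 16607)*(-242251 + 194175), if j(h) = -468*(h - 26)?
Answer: -1114065148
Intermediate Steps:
j(h) = 12168 - 468*h (j(h) = -468*(-26 + h) = 12168 - 468*h)
(j(-59) - 16607)*(-242251 + 194175) = ((12168 - 468*(-59)) - 16607)*(-242251 + 194175) = ((12168 + 27612) - 16607)*(-48076) = (39780 - 16607)*(-48076) = 23173*(-48076) = -1114065148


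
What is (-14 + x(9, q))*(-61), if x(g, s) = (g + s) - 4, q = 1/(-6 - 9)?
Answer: 8296/15 ≈ 553.07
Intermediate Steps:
q = -1/15 (q = 1/(-15) = -1/15 ≈ -0.066667)
x(g, s) = -4 + g + s
(-14 + x(9, q))*(-61) = (-14 + (-4 + 9 - 1/15))*(-61) = (-14 + 74/15)*(-61) = -136/15*(-61) = 8296/15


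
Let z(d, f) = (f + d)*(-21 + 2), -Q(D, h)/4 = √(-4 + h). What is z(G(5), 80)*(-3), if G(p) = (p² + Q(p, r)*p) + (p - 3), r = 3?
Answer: 6099 - 1140*I ≈ 6099.0 - 1140.0*I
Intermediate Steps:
Q(D, h) = -4*√(-4 + h)
G(p) = -3 + p + p² - 4*I*p (G(p) = (p² + (-4*√(-4 + 3))*p) + (p - 3) = (p² + (-4*I)*p) + (-3 + p) = (p² - 4*I*p) + (-3 + p) = -3 + p + p² - 4*I*p)
z(d, f) = -19*d - 19*f (z(d, f) = (d + f)*(-19) = -19*d - 19*f)
z(G(5), 80)*(-3) = (-19*(-3 + 5 + 5² - 4*I*5) - 19*80)*(-3) = (-19*(-3 + 5 + 25 - 20*I) - 1520)*(-3) = (-19*(27 - 20*I) - 1520)*(-3) = ((-513 + 380*I) - 1520)*(-3) = (-2033 + 380*I)*(-3) = 6099 - 1140*I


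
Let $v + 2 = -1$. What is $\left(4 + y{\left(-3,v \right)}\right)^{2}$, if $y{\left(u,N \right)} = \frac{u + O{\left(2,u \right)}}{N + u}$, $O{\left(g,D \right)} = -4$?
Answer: $\frac{961}{36} \approx 26.694$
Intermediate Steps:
$v = -3$ ($v = -2 - 1 = -3$)
$y{\left(u,N \right)} = \frac{-4 + u}{N + u}$ ($y{\left(u,N \right)} = \frac{u - 4}{N + u} = \frac{-4 + u}{N + u}$)
$\left(4 + y{\left(-3,v \right)}\right)^{2} = \left(4 + \frac{-4 - 3}{-3 - 3}\right)^{2} = \left(4 + \frac{1}{-6} \left(-7\right)\right)^{2} = \left(4 - - \frac{7}{6}\right)^{2} = \left(4 + \frac{7}{6}\right)^{2} = \left(\frac{31}{6}\right)^{2} = \frac{961}{36}$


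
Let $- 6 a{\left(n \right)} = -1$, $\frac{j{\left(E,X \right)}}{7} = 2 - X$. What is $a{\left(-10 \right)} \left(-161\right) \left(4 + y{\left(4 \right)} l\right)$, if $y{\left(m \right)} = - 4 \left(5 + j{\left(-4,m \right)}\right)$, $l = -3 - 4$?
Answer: $\frac{19964}{3} \approx 6654.7$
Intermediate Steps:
$l = -7$ ($l = -3 - 4 = -7$)
$j{\left(E,X \right)} = 14 - 7 X$ ($j{\left(E,X \right)} = 7 \left(2 - X\right) = 14 - 7 X$)
$y{\left(m \right)} = -76 + 28 m$ ($y{\left(m \right)} = - 4 \left(5 - \left(-14 + 7 m\right)\right) = - 4 \left(19 - 7 m\right) = -76 + 28 m$)
$a{\left(n \right)} = \frac{1}{6}$ ($a{\left(n \right)} = \left(- \frac{1}{6}\right) \left(-1\right) = \frac{1}{6}$)
$a{\left(-10 \right)} \left(-161\right) \left(4 + y{\left(4 \right)} l\right) = \frac{1}{6} \left(-161\right) \left(4 + \left(-76 + 28 \cdot 4\right) \left(-7\right)\right) = - \frac{161 \left(4 + \left(-76 + 112\right) \left(-7\right)\right)}{6} = - \frac{161 \left(4 + 36 \left(-7\right)\right)}{6} = - \frac{161 \left(4 - 252\right)}{6} = \left(- \frac{161}{6}\right) \left(-248\right) = \frac{19964}{3}$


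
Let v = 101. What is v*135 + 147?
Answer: 13782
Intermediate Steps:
v*135 + 147 = 101*135 + 147 = 13635 + 147 = 13782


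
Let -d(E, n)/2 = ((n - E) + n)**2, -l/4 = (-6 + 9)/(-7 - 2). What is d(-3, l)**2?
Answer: 334084/81 ≈ 4124.5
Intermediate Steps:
l = 4/3 (l = -4*(-6 + 9)/(-7 - 2) = -12/(-9) = -12*(-1)/9 = -4*(-1/3) = 4/3 ≈ 1.3333)
d(E, n) = -2*(-E + 2*n)**2 (d(E, n) = -2*((n - E) + n)**2 = -2*(-E + 2*n)**2)
d(-3, l)**2 = (-2*(-3 - 2*4/3)**2)**2 = (-2*(-3 - 8/3)**2)**2 = (-2*(-17/3)**2)**2 = (-2*289/9)**2 = (-578/9)**2 = 334084/81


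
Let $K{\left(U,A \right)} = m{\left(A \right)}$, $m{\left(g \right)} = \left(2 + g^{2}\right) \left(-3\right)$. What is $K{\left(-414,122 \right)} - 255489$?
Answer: $-300147$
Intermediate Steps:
$m{\left(g \right)} = -6 - 3 g^{2}$
$K{\left(U,A \right)} = -6 - 3 A^{2}$
$K{\left(-414,122 \right)} - 255489 = \left(-6 - 3 \cdot 122^{2}\right) - 255489 = \left(-6 - 44652\right) - 255489 = -44658 - 255489 = -300147$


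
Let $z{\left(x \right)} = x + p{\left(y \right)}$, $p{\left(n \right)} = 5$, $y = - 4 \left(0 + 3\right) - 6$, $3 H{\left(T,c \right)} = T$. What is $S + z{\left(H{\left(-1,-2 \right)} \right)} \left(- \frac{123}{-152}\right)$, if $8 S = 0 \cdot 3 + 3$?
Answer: $\frac{631}{152} \approx 4.1513$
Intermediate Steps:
$H{\left(T,c \right)} = \frac{T}{3}$
$S = \frac{3}{8}$ ($S = \frac{0 \cdot 3 + 3}{8} = \frac{0 + 3}{8} = \frac{1}{8} \cdot 3 = \frac{3}{8} \approx 0.375$)
$y = -18$ ($y = \left(-4\right) 3 - 6 = -12 - 6 = -18$)
$z{\left(x \right)} = 5 + x$ ($z{\left(x \right)} = x + 5 = 5 + x$)
$S + z{\left(H{\left(-1,-2 \right)} \right)} \left(- \frac{123}{-152}\right) = \frac{3}{8} + \left(5 + \frac{1}{3} \left(-1\right)\right) \left(- \frac{123}{-152}\right) = \frac{3}{8} + \left(5 - \frac{1}{3}\right) \left(\left(-123\right) \left(- \frac{1}{152}\right)\right) = \frac{3}{8} + \frac{14}{3} \cdot \frac{123}{152} = \frac{3}{8} + \frac{287}{76} = \frac{631}{152}$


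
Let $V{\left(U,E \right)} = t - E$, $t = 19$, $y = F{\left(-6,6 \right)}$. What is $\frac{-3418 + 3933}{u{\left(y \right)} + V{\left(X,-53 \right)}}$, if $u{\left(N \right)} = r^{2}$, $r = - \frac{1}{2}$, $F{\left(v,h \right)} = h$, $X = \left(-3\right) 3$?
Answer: $\frac{2060}{289} \approx 7.128$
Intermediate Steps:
$X = -9$
$y = 6$
$r = - \frac{1}{2}$ ($r = \left(-1\right) \frac{1}{2} = - \frac{1}{2} \approx -0.5$)
$V{\left(U,E \right)} = 19 - E$
$u{\left(N \right)} = \frac{1}{4}$ ($u{\left(N \right)} = \left(- \frac{1}{2}\right)^{2} = \frac{1}{4}$)
$\frac{-3418 + 3933}{u{\left(y \right)} + V{\left(X,-53 \right)}} = \frac{-3418 + 3933}{\frac{1}{4} + \left(19 - -53\right)} = \frac{515}{\frac{1}{4} + \left(19 + 53\right)} = \frac{515}{\frac{1}{4} + 72} = \frac{515}{\frac{289}{4}} = 515 \cdot \frac{4}{289} = \frac{2060}{289}$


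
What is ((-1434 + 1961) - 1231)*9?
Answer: -6336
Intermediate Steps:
((-1434 + 1961) - 1231)*9 = (527 - 1231)*9 = -704*9 = -6336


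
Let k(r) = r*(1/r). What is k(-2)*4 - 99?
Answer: -95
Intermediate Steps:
k(r) = 1 (k(r) = r/r = 1)
k(-2)*4 - 99 = 1*4 - 99 = 4 - 99 = -95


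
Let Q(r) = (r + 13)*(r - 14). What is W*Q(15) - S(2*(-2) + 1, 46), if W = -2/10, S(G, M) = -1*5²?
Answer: 97/5 ≈ 19.400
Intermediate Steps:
S(G, M) = -25 (S(G, M) = -1*25 = -25)
W = -⅕ (W = -2*⅒ = -⅕ ≈ -0.20000)
Q(r) = (-14 + r)*(13 + r) (Q(r) = (13 + r)*(-14 + r) = (-14 + r)*(13 + r))
W*Q(15) - S(2*(-2) + 1, 46) = -(-182 + 15² - 1*15)/5 - 1*(-25) = -(-182 + 225 - 15)/5 + 25 = -⅕*28 + 25 = -28/5 + 25 = 97/5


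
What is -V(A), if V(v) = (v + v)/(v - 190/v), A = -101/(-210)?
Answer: 20402/8368799 ≈ 0.0024379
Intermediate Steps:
A = 101/210 (A = -101*(-1/210) = 101/210 ≈ 0.48095)
V(v) = 2*v/(v - 190/v) (V(v) = (2*v)/(v - 190/v) = 2*v/(v - 190/v))
-V(A) = -2*(101/210)²/(-190 + (101/210)²) = -2*10201/(44100*(-190 + 10201/44100)) = -2*10201/(44100*(-8368799/44100)) = -2*10201*(-44100)/(44100*8368799) = -1*(-20402/8368799) = 20402/8368799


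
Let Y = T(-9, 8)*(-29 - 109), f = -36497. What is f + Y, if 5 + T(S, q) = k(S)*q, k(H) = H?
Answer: -25871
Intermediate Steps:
T(S, q) = -5 + S*q
Y = 10626 (Y = (-5 - 9*8)*(-29 - 109) = (-5 - 72)*(-138) = -77*(-138) = 10626)
f + Y = -36497 + 10626 = -25871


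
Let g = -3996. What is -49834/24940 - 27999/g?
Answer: 4621837/922780 ≈ 5.0086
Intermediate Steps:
-49834/24940 - 27999/g = -49834/24940 - 27999/(-3996) = -49834*1/24940 - 27999*(-1/3996) = -24917/12470 + 1037/148 = 4621837/922780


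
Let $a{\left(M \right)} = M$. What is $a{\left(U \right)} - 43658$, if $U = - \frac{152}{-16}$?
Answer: $- \frac{87297}{2} \approx -43649.0$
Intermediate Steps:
$U = \frac{19}{2}$ ($U = \left(-152\right) \left(- \frac{1}{16}\right) = \frac{19}{2} \approx 9.5$)
$a{\left(U \right)} - 43658 = \frac{19}{2} - 43658 = - \frac{87297}{2}$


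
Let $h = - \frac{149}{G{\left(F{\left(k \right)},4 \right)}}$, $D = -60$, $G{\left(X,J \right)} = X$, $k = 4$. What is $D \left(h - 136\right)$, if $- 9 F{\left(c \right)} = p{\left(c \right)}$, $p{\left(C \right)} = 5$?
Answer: $-7932$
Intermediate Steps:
$F{\left(c \right)} = - \frac{5}{9}$ ($F{\left(c \right)} = \left(- \frac{1}{9}\right) 5 = - \frac{5}{9}$)
$h = \frac{1341}{5}$ ($h = - \frac{149}{- \frac{5}{9}} = \left(-149\right) \left(- \frac{9}{5}\right) = \frac{1341}{5} \approx 268.2$)
$D \left(h - 136\right) = - 60 \left(\frac{1341}{5} - 136\right) = \left(-60\right) \frac{661}{5} = -7932$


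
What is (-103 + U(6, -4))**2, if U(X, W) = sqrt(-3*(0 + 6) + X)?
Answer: 10597 - 412*I*sqrt(3) ≈ 10597.0 - 713.6*I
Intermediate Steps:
U(X, W) = sqrt(-18 + X) (U(X, W) = sqrt(-3*6 + X) = sqrt(-18 + X))
(-103 + U(6, -4))**2 = (-103 + sqrt(-18 + 6))**2 = (-103 + sqrt(-12))**2 = (-103 + 2*I*sqrt(3))**2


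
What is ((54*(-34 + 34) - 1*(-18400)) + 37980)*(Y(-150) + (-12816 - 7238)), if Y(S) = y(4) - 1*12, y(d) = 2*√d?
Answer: -1131095560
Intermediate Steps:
Y(S) = -8 (Y(S) = 2*√4 - 1*12 = 2*2 - 12 = 4 - 12 = -8)
((54*(-34 + 34) - 1*(-18400)) + 37980)*(Y(-150) + (-12816 - 7238)) = ((54*(-34 + 34) - 1*(-18400)) + 37980)*(-8 + (-12816 - 7238)) = ((54*0 + 18400) + 37980)*(-8 - 20054) = ((0 + 18400) + 37980)*(-20062) = (18400 + 37980)*(-20062) = 56380*(-20062) = -1131095560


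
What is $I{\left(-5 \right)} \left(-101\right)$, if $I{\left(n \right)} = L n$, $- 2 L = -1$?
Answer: $\frac{505}{2} \approx 252.5$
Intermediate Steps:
$L = \frac{1}{2}$ ($L = \left(- \frac{1}{2}\right) \left(-1\right) = \frac{1}{2} \approx 0.5$)
$I{\left(n \right)} = \frac{n}{2}$
$I{\left(-5 \right)} \left(-101\right) = \frac{1}{2} \left(-5\right) \left(-101\right) = \left(- \frac{5}{2}\right) \left(-101\right) = \frac{505}{2}$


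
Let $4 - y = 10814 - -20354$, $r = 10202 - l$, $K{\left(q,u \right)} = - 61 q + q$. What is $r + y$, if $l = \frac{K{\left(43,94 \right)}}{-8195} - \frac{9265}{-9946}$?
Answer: $- \frac{341732234699}{16301494} \approx -20963.0$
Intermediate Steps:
$K{\left(q,u \right)} = - 60 q$
$l = \frac{20317471}{16301494}$ ($l = \frac{\left(-60\right) 43}{-8195} - \frac{9265}{-9946} = \left(-2580\right) \left(- \frac{1}{8195}\right) - - \frac{9265}{9946} = \frac{516}{1639} + \frac{9265}{9946} = \frac{20317471}{16301494} \approx 1.2464$)
$r = \frac{166287524317}{16301494}$ ($r = 10202 - \frac{20317471}{16301494} = \frac{166287524317}{16301494} \approx 10201.0$)
$y = -31164$ ($y = 4 - \left(10814 - -20354\right) = 4 - \left(10814 + 20354\right) = 4 - 31168 = -31164$)
$r + y = \frac{166287524317}{16301494} - 31164 = - \frac{341732234699}{16301494}$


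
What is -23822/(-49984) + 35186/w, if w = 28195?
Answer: 1215199157/704649440 ≈ 1.7245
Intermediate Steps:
-23822/(-49984) + 35186/w = -23822/(-49984) + 35186/28195 = -23822*(-1/49984) + 35186*(1/28195) = 11911/24992 + 35186/28195 = 1215199157/704649440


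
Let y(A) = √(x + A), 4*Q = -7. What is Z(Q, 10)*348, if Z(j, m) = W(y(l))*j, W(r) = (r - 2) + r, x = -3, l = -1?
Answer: 1218 - 2436*I ≈ 1218.0 - 2436.0*I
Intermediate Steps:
Q = -7/4 (Q = (¼)*(-7) = -7/4 ≈ -1.7500)
y(A) = √(-3 + A)
W(r) = -2 + 2*r (W(r) = (-2 + r) + r = -2 + 2*r)
Z(j, m) = j*(-2 + 4*I) (Z(j, m) = (-2 + 2*√(-3 - 1))*j = (-2 + 2*√(-4))*j = (-2 + 2*(2*I))*j = (-2 + 4*I)*j = j*(-2 + 4*I))
Z(Q, 10)*348 = -7*(-2 + 4*I)/4*348 = (7/2 - 7*I)*348 = 1218 - 2436*I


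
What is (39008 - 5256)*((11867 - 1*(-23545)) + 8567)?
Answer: 1484379208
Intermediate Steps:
(39008 - 5256)*((11867 - 1*(-23545)) + 8567) = 33752*((11867 + 23545) + 8567) = 33752*(35412 + 8567) = 33752*43979 = 1484379208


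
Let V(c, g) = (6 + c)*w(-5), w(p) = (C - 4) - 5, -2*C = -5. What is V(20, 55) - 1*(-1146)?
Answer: 977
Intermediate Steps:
C = 5/2 (C = -1/2*(-5) = 5/2 ≈ 2.5000)
w(p) = -13/2 (w(p) = (5/2 - 4) - 5 = -3/2 - 5 = -13/2)
V(c, g) = -39 - 13*c/2 (V(c, g) = (6 + c)*(-13/2) = -39 - 13*c/2)
V(20, 55) - 1*(-1146) = (-39 - 13/2*20) - 1*(-1146) = (-39 - 130) + 1146 = -169 + 1146 = 977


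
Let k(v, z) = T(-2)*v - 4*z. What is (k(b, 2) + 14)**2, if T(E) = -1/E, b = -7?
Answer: 25/4 ≈ 6.2500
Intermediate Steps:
k(v, z) = v/2 - 4*z (k(v, z) = (-1/(-2))*v - 4*z = (-1*(-1/2))*v - 4*z = v/2 - 4*z)
(k(b, 2) + 14)**2 = (((1/2)*(-7) - 4*2) + 14)**2 = ((-7/2 - 8) + 14)**2 = (-23/2 + 14)**2 = (5/2)**2 = 25/4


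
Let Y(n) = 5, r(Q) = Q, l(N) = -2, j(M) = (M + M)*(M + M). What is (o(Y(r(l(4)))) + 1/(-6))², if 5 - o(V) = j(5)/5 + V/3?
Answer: 10201/36 ≈ 283.36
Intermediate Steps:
j(M) = 4*M² (j(M) = (2*M)*(2*M) = 4*M²)
o(V) = -15 - V/3 (o(V) = 5 - ((4*5²)/5 + V/3) = 5 - ((4*25)*(⅕) + V*(⅓)) = 5 - (100*(⅕) + V/3) = 5 - (20 + V/3) = 5 + (-20 - V/3) = -15 - V/3)
(o(Y(r(l(4)))) + 1/(-6))² = ((-15 - ⅓*5) + 1/(-6))² = ((-15 - 5/3) - ⅙)² = (-50/3 - ⅙)² = (-101/6)² = 10201/36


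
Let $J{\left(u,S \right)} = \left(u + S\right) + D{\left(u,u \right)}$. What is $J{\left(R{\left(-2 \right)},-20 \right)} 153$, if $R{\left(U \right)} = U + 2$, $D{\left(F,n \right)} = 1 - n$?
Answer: $-2907$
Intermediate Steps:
$R{\left(U \right)} = 2 + U$
$J{\left(u,S \right)} = 1 + S$ ($J{\left(u,S \right)} = \left(u + S\right) - \left(-1 + u\right) = \left(S + u\right) - \left(-1 + u\right) = 1 + S$)
$J{\left(R{\left(-2 \right)},-20 \right)} 153 = \left(1 - 20\right) 153 = \left(-19\right) 153 = -2907$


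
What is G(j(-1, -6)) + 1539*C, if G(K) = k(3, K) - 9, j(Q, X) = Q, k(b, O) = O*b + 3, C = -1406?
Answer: -2163843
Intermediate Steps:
k(b, O) = 3 + O*b
G(K) = -6 + 3*K (G(K) = (3 + K*3) - 9 = (3 + 3*K) - 9 = -6 + 3*K)
G(j(-1, -6)) + 1539*C = (-6 + 3*(-1)) + 1539*(-1406) = (-6 - 3) - 2163834 = -9 - 2163834 = -2163843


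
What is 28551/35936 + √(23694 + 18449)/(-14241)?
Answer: 28551/35936 - √42143/14241 ≈ 0.78008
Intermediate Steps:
28551/35936 + √(23694 + 18449)/(-14241) = 28551*(1/35936) + √42143*(-1/14241) = 28551/35936 - √42143/14241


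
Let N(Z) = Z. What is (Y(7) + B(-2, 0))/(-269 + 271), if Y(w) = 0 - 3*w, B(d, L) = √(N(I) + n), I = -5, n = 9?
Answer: -19/2 ≈ -9.5000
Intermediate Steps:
B(d, L) = 2 (B(d, L) = √(-5 + 9) = √4 = 2)
Y(w) = -3*w
(Y(7) + B(-2, 0))/(-269 + 271) = (-3*7 + 2)/(-269 + 271) = (-21 + 2)/2 = -19*½ = -19/2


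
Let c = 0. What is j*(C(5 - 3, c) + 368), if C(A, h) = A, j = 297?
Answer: 109890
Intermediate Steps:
j*(C(5 - 3, c) + 368) = 297*((5 - 3) + 368) = 297*(2 + 368) = 297*370 = 109890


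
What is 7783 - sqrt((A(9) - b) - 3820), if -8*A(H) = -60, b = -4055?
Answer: 7783 - sqrt(970)/2 ≈ 7767.4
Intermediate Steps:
A(H) = 15/2 (A(H) = -1/8*(-60) = 15/2)
7783 - sqrt((A(9) - b) - 3820) = 7783 - sqrt((15/2 - 1*(-4055)) - 3820) = 7783 - sqrt((15/2 + 4055) - 3820) = 7783 - sqrt(8125/2 - 3820) = 7783 - sqrt(485/2) = 7783 - sqrt(970)/2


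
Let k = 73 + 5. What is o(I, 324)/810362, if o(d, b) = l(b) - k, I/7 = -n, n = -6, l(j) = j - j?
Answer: -39/405181 ≈ -9.6253e-5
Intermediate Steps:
l(j) = 0
k = 78
I = 42 (I = 7*(-1*(-6)) = 7*6 = 42)
o(d, b) = -78 (o(d, b) = 0 - 1*78 = 0 - 78 = -78)
o(I, 324)/810362 = -78/810362 = -78*1/810362 = -39/405181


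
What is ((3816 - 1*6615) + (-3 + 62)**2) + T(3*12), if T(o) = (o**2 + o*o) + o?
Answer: 3310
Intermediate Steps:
T(o) = o + 2*o**2 (T(o) = (o**2 + o**2) + o = 2*o**2 + o = o + 2*o**2)
((3816 - 1*6615) + (-3 + 62)**2) + T(3*12) = ((3816 - 1*6615) + (-3 + 62)**2) + (3*12)*(1 + 2*(3*12)) = ((3816 - 6615) + 59**2) + 36*(1 + 2*36) = (-2799 + 3481) + 36*(1 + 72) = 682 + 36*73 = 682 + 2628 = 3310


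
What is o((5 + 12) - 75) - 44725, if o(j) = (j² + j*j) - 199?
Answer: -38196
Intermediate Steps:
o(j) = -199 + 2*j² (o(j) = (j² + j²) - 199 = 2*j² - 199 = -199 + 2*j²)
o((5 + 12) - 75) - 44725 = (-199 + 2*((5 + 12) - 75)²) - 44725 = (-199 + 2*(17 - 75)²) - 44725 = (-199 + 2*(-58)²) - 44725 = (-199 + 2*3364) - 44725 = (-199 + 6728) - 44725 = 6529 - 44725 = -38196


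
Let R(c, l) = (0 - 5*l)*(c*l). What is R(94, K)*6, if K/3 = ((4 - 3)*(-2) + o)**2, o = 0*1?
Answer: -406080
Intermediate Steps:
o = 0
K = 12 (K = 3*((4 - 3)*(-2) + 0)**2 = 3*(1*(-2) + 0)**2 = 3*(-2 + 0)**2 = 3*(-2)**2 = 3*4 = 12)
R(c, l) = -5*c*l**2 (R(c, l) = (-5*l)*(c*l) = -5*c*l**2)
R(94, K)*6 = -5*94*12**2*6 = -5*94*144*6 = -67680*6 = -406080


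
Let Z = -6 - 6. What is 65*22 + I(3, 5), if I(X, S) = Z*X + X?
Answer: 1397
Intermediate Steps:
Z = -12
I(X, S) = -11*X (I(X, S) = -12*X + X = -11*X)
65*22 + I(3, 5) = 65*22 - 11*3 = 1430 - 33 = 1397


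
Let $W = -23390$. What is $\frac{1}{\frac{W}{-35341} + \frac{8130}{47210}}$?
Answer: $\frac{166844861}{139156423} \approx 1.199$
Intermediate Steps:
$\frac{1}{\frac{W}{-35341} + \frac{8130}{47210}} = \frac{1}{- \frac{23390}{-35341} + \frac{8130}{47210}} = \frac{1}{\left(-23390\right) \left(- \frac{1}{35341}\right) + 8130 \cdot \frac{1}{47210}} = \frac{1}{\frac{23390}{35341} + \frac{813}{4721}} = \frac{1}{\frac{139156423}{166844861}} = \frac{166844861}{139156423}$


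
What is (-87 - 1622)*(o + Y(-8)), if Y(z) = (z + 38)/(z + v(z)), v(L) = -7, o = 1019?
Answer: -1738053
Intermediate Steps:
Y(z) = (38 + z)/(-7 + z) (Y(z) = (z + 38)/(z - 7) = (38 + z)/(-7 + z))
(-87 - 1622)*(o + Y(-8)) = (-87 - 1622)*(1019 + (38 - 8)/(-7 - 8)) = -1709*(1019 + 30/(-15)) = -1709*(1019 - 1/15*30) = -1709*(1019 - 2) = -1709*1017 = -1738053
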